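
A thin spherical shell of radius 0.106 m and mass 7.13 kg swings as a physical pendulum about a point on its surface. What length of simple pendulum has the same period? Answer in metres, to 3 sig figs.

0.177 m

The equivalent simple-pendulum length is L_eq = I/(md), where I is about the pivot and d = 0.1060 m.
I_cm = (2/3)mR² = 0.05341 kg·m², so I = I_cm + md² = 0.05341 + 0.08011 = 0.1335 kg·m².
L_eq = 0.1335/(7.13 × 0.1060) = 0.177 m.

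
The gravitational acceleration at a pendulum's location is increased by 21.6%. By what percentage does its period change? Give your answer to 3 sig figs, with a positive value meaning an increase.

T ∝ 1/√g, so T'/T = 1/√(1.216) = 0.9068.
Percentage change in T = (0.9068 − 1) × 100% = -9.32%.

-9.32%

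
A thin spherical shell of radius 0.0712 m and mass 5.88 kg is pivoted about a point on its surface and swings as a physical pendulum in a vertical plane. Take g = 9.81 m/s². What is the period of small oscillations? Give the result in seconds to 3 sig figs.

I_cm = (2/3)mr² = 0.01987 kg·m². The pivot is at distance d = 0.0712 m from the centre of mass.
By the parallel-axis theorem, I = I_cm + md² = 0.01987 + 0.02981 = 0.04968 kg·m².
T = 2π√(I/(mgd)) = 2π√(0.04968/(5.88 × 9.81 × 0.0712)) = 0.691 s.

0.691 s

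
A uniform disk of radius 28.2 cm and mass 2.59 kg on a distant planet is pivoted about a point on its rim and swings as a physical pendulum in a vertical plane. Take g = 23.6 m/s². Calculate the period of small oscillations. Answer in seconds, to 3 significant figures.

0.841 s

I_cm = ½mr² = 0.1030 kg·m². The pivot is at distance d = 0.282 m from the centre of mass.
By the parallel-axis theorem, I = I_cm + md² = 0.1030 + 0.2060 = 0.3090 kg·m².
T = 2π√(I/(mgd)) = 2π√(0.3090/(2.59 × 23.6 × 0.282)) = 0.841 s.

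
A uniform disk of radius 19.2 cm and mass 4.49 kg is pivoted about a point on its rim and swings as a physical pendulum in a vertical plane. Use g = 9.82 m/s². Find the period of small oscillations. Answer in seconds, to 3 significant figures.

1.08 s

I_cm = ½mr² = 0.08276 kg·m². The pivot is at distance d = 0.192 m from the centre of mass.
By the parallel-axis theorem, I = I_cm + md² = 0.08276 + 0.1655 = 0.2483 kg·m².
T = 2π√(I/(mgd)) = 2π√(0.2483/(4.49 × 9.82 × 0.192)) = 1.08 s.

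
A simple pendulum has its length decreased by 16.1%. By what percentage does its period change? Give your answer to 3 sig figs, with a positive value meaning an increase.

T ∝ √L, so T'/T = √(0.8390) = 0.9160.
Percentage change in T = (0.9160 − 1) × 100% = -8.40%.

-8.40%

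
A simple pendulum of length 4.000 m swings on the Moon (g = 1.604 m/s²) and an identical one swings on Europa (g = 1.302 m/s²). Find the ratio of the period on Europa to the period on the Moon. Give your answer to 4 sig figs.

T ∝ 1/√g, so T₂/T₁ = √(g₁/g₂) = √(1.604/1.302) = 1.110.

1.110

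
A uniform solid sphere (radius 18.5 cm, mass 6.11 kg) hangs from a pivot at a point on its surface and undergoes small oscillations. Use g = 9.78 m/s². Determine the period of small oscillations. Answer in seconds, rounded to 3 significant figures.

1.02 s

I_cm = (2/5)mr² = 0.08365 kg·m². The pivot is at distance d = 0.185 m from the centre of mass.
By the parallel-axis theorem, I = I_cm + md² = 0.08365 + 0.2091 = 0.2928 kg·m².
T = 2π√(I/(mgd)) = 2π√(0.2928/(6.11 × 9.78 × 0.185)) = 1.02 s.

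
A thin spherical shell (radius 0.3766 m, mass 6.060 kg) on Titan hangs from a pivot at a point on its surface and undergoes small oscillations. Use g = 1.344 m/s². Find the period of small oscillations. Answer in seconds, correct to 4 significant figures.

4.294 s

I_cm = (2/3)mr² = 0.57298 kg·m². The pivot is at distance d = 0.3766 m from the centre of mass.
By the parallel-axis theorem, I = I_cm + md² = 0.57298 + 0.85948 = 1.4325 kg·m².
T = 2π√(I/(mgd)) = 2π√(1.4325/(6.060 × 1.344 × 0.3766)) = 4.294 s.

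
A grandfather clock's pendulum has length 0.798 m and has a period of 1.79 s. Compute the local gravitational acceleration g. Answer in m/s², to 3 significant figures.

From T = 2π√(L/g), g = 4π²L/T² = 4π² × 0.798/1.790² = 9.83 m/s².

9.83 m/s²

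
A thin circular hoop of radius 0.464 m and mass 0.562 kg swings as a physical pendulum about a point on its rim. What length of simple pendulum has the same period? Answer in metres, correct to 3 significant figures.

0.928 m

The equivalent simple-pendulum length is L_eq = I/(md), where I is about the pivot and d = 0.4640 m.
I_cm = mR² = 0.1210 kg·m², so I = I_cm + md² = 0.1210 + 0.1210 = 0.2420 kg·m².
L_eq = 0.2420/(0.562 × 0.4640) = 0.928 m.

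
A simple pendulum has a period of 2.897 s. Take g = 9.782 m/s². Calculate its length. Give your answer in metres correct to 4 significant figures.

2.080 m

From T = 2π√(L/g), L = gT²/(4π²) = 9.782 × 2.8970²/(4π²) = 2.080 m.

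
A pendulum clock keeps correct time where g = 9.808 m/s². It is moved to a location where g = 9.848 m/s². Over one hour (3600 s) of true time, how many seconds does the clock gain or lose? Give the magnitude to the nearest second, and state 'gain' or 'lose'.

gain 7 s

The clock's period scales as T ∝ 1/√g, so T'/T = √(9.808/9.848) = 0.997967.
In 3600 s of true time the clock registers 3600/0.997967 = 3607.3 s, so it gains 7 s.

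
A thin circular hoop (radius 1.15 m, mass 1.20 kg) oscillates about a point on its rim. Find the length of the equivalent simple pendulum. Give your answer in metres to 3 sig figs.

The equivalent simple-pendulum length is L_eq = I/(md), where I is about the pivot and d = 1.150 m.
I_cm = mR² = 1.587 kg·m², so I = I_cm + md² = 1.587 + 1.587 = 3.174 kg·m².
L_eq = 3.174/(1.20 × 1.150) = 2.30 m.

2.30 m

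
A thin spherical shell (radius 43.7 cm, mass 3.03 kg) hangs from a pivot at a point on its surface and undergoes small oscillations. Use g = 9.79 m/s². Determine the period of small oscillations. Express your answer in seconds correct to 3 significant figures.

1.71 s

I_cm = (2/3)mr² = 0.3858 kg·m². The pivot is at distance d = 0.437 m from the centre of mass.
By the parallel-axis theorem, I = I_cm + md² = 0.3858 + 0.5786 = 0.9644 kg·m².
T = 2π√(I/(mgd)) = 2π√(0.9644/(3.03 × 9.79 × 0.437)) = 1.71 s.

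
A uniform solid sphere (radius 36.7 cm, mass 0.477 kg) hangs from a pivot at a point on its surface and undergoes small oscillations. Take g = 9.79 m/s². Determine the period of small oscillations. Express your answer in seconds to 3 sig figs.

1.44 s

I_cm = (2/5)mr² = 0.02570 kg·m². The pivot is at distance d = 0.367 m from the centre of mass.
By the parallel-axis theorem, I = I_cm + md² = 0.02570 + 0.06425 = 0.08995 kg·m².
T = 2π√(I/(mgd)) = 2π√(0.08995/(0.477 × 9.79 × 0.367)) = 1.44 s.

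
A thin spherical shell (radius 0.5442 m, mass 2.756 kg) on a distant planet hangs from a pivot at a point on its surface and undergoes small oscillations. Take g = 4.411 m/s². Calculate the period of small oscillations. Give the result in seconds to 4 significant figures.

2.849 s

I_cm = (2/3)mr² = 0.54413 kg·m². The pivot is at distance d = 0.5442 m from the centre of mass.
By the parallel-axis theorem, I = I_cm + md² = 0.54413 + 0.81620 = 1.3603 kg·m².
T = 2π√(I/(mgd)) = 2π√(1.3603/(2.756 × 4.411 × 0.5442)) = 2.849 s.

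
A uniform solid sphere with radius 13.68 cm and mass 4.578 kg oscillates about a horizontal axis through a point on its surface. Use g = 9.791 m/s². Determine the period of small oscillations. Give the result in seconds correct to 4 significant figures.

I_cm = (2/5)mr² = 0.034270 kg·m². The pivot is at distance d = 0.1368 m from the centre of mass.
By the parallel-axis theorem, I = I_cm + md² = 0.034270 + 0.085674 = 0.11994 kg·m².
T = 2π√(I/(mgd)) = 2π√(0.11994/(4.578 × 9.791 × 0.1368)) = 0.8788 s.

0.8788 s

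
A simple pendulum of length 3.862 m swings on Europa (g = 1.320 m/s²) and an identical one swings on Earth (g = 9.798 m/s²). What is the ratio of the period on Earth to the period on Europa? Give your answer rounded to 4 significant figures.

T ∝ 1/√g, so T₂/T₁ = √(g₁/g₂) = √(1.320/9.798) = 0.3670.

0.3670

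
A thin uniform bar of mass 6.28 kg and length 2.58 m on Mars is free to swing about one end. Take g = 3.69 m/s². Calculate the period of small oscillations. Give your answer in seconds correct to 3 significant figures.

For a physical pendulum T = 2π√(I/(mgd)), with d = 1.290 m from pivot to centre of mass.
I_cm = mL²/12 = 6.28 × 2.58²/12 = 3.484 kg·m²; I = I_cm + md² = 3.484 + 6.28 × 1.290² = 13.93 kg·m².
T = 2π√(13.93/(6.28 × 3.69 × 1.290)) = 4.29 s.

4.29 s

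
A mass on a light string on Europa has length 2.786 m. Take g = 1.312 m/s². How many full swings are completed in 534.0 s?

58

T = 2π√(L/g) = 2π√(2.786/1.312) = 9.1560 s.
Number of complete oscillations = ⌊534.0/9.1560⌋ = ⌊58.323⌋ = 58.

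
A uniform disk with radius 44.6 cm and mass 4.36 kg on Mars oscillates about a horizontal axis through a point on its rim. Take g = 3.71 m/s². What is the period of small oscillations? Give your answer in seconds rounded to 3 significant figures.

I_cm = ½mr² = 0.4336 kg·m². The pivot is at distance d = 0.446 m from the centre of mass.
By the parallel-axis theorem, I = I_cm + md² = 0.4336 + 0.8673 = 1.301 kg·m².
T = 2π√(I/(mgd)) = 2π√(1.301/(4.36 × 3.71 × 0.446)) = 2.67 s.

2.67 s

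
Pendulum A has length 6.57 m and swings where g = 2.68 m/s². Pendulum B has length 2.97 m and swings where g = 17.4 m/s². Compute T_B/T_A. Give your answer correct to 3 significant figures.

0.264

T = 2π√(L/g), so T_B/T_A = √((L_B/g_B)/(L_A/g_A)) = √((2.97/17.4)/(6.57/2.68)) = 0.264.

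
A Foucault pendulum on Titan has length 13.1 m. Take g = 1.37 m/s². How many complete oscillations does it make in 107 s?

5

T = 2π√(L/g) = 2π√(13.1/1.37) = 19.43 s.
Number of complete oscillations = ⌊107/19.43⌋ = ⌊5.507⌋ = 5.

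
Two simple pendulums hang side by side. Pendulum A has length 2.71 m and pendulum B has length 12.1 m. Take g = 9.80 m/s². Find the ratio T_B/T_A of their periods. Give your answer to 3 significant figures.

T ∝ √L, so T_B/T_A = √(L_B/L_A) = √(12.1/2.71) = 2.11.

2.11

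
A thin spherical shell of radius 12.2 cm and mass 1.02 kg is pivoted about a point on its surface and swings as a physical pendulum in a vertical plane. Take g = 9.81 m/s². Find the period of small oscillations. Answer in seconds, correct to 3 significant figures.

I_cm = (2/3)mr² = 0.01012 kg·m². The pivot is at distance d = 0.122 m from the centre of mass.
By the parallel-axis theorem, I = I_cm + md² = 0.01012 + 0.01518 = 0.02530 kg·m².
T = 2π√(I/(mgd)) = 2π√(0.02530/(1.02 × 9.81 × 0.122)) = 0.905 s.

0.905 s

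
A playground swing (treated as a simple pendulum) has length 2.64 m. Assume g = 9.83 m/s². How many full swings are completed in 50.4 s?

15

T = 2π√(L/g) = 2π√(2.64/9.83) = 3.256 s.
Number of complete oscillations = ⌊50.4/3.256⌋ = ⌊15.48⌋ = 15.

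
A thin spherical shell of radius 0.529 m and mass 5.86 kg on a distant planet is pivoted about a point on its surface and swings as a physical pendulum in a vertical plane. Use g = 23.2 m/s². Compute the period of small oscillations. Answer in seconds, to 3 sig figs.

I_cm = (2/3)mr² = 1.093 kg·m². The pivot is at distance d = 0.529 m from the centre of mass.
By the parallel-axis theorem, I = I_cm + md² = 1.093 + 1.640 = 2.733 kg·m².
T = 2π√(I/(mgd)) = 2π√(2.733/(5.86 × 23.2 × 0.529)) = 1.22 s.

1.22 s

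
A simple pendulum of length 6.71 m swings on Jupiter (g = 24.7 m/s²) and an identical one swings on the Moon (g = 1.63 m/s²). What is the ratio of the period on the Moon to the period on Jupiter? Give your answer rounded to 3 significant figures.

T ∝ 1/√g, so T₂/T₁ = √(g₁/g₂) = √(24.7/1.63) = 3.89.

3.89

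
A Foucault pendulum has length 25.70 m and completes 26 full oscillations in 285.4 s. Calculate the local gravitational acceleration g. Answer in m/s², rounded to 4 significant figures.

T = 285.4/26 = 10.977 s.
From T = 2π√(L/g), g = 4π²L/T² = 4π² × 25.70/10.977² = 8.420 m/s².

8.420 m/s²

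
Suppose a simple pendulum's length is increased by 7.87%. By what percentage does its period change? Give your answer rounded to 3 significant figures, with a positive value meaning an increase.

3.86%

T ∝ √L, so T'/T = √(1.079) = 1.039.
Percentage change in T = (1.039 − 1) × 100% = 3.86%.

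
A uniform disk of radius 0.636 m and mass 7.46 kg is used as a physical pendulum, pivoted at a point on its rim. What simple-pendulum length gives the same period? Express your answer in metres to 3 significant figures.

0.954 m

The equivalent simple-pendulum length is L_eq = I/(md), where I is about the pivot and d = 0.6360 m.
I_cm = ½mR² = 1.509 kg·m², so I = I_cm + md² = 1.509 + 3.018 = 4.526 kg·m².
L_eq = 4.526/(7.46 × 0.6360) = 0.954 m.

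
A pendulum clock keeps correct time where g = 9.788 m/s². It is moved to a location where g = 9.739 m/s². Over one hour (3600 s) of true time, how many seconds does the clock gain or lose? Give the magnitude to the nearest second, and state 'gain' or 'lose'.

The clock's period scales as T ∝ 1/√g, so T'/T = √(9.788/9.739) = 1.00251.
In 3600 s of true time the clock registers 3600/1.00251 = 3591.0 s, so it loses 9 s.

lose 9 s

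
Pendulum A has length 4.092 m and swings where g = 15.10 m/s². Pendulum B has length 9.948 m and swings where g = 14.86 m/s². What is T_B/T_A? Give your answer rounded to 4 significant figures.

T = 2π√(L/g), so T_B/T_A = √((L_B/g_B)/(L_A/g_A)) = √((9.948/14.86)/(4.092/15.10)) = 1.572.

1.572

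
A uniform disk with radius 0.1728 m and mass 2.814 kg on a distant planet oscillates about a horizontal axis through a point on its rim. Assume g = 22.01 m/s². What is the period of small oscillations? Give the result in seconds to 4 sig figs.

0.6818 s

I_cm = ½mr² = 0.042013 kg·m². The pivot is at distance d = 0.1728 m from the centre of mass.
By the parallel-axis theorem, I = I_cm + md² = 0.042013 + 0.084026 = 0.12604 kg·m².
T = 2π√(I/(mgd)) = 2π√(0.12604/(2.814 × 22.01 × 0.1728)) = 0.6818 s.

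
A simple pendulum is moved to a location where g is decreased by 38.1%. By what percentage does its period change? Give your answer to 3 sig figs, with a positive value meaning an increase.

27.1%

T ∝ 1/√g, so T'/T = 1/√(0.6190) = 1.271.
Percentage change in T = (1.271 − 1) × 100% = 27.1%.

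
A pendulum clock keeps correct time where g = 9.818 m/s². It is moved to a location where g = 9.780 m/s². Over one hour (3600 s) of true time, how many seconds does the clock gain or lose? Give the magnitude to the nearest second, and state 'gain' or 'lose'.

lose 7 s

The clock's period scales as T ∝ 1/√g, so T'/T = √(9.818/9.780) = 1.00194.
In 3600 s of true time the clock registers 3600/1.00194 = 3593.0 s, so it loses 7 s.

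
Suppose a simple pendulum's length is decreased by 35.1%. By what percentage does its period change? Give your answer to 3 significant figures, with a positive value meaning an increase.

T ∝ √L, so T'/T = √(0.6490) = 0.8056.
Percentage change in T = (0.8056 − 1) × 100% = -19.4%.

-19.4%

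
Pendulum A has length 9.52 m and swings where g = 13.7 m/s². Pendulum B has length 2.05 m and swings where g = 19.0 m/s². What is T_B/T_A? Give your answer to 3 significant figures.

T = 2π√(L/g), so T_B/T_A = √((L_B/g_B)/(L_A/g_A)) = √((2.05/19.0)/(9.52/13.7)) = 0.394.

0.394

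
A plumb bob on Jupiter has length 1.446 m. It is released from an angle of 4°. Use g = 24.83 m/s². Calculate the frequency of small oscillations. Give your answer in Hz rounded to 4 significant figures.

T = 2π√(L/g) = 2π√(1.446/24.83) = 1.5163 s, so f = 1/T = 0.6595 Hz.

0.6595 Hz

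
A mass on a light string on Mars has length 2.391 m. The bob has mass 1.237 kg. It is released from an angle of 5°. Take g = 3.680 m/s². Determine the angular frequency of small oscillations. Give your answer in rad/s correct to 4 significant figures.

1.241 rad/s

ω = √(g/L) = √(3.680/2.391) = 1.241 rad/s.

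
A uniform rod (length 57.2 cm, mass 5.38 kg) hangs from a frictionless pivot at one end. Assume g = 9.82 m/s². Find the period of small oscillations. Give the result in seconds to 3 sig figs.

For a physical pendulum T = 2π√(I/(mgd)), with d = 0.2860 m from pivot to centre of mass.
I_cm = mL²/12 = 5.38 × 0.572²/12 = 0.1467 kg·m²; I = I_cm + md² = 0.1467 + 5.38 × 0.2860² = 0.5867 kg·m².
T = 2π√(0.5867/(5.38 × 9.82 × 0.2860)) = 1.24 s.

1.24 s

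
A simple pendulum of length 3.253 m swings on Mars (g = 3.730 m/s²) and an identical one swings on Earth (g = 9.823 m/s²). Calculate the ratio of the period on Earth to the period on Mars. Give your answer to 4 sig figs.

0.6162

T ∝ 1/√g, so T₂/T₁ = √(g₁/g₂) = √(3.730/9.823) = 0.6162.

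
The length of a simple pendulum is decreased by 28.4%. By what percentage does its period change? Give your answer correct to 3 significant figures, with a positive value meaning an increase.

T ∝ √L, so T'/T = √(0.7160) = 0.8462.
Percentage change in T = (0.8462 − 1) × 100% = -15.4%.

-15.4%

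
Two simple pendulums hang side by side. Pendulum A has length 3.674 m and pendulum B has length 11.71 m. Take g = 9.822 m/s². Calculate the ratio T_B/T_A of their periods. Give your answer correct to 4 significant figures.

T ∝ √L, so T_B/T_A = √(L_B/L_A) = √(11.71/3.674) = 1.785.

1.785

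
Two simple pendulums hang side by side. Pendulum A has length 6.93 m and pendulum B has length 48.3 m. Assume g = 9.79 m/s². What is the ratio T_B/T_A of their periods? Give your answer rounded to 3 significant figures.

T ∝ √L, so T_B/T_A = √(L_B/L_A) = √(48.3/6.93) = 2.64.

2.64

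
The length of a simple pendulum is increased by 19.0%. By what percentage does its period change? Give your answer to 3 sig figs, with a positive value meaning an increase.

9.09%

T ∝ √L, so T'/T = √(1.190) = 1.091.
Percentage change in T = (1.091 − 1) × 100% = 9.09%.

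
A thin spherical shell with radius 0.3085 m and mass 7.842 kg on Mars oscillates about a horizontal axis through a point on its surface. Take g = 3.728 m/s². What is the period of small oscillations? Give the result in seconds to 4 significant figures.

2.333 s

I_cm = (2/3)mr² = 0.49756 kg·m². The pivot is at distance d = 0.3085 m from the centre of mass.
By the parallel-axis theorem, I = I_cm + md² = 0.49756 + 0.74634 = 1.2439 kg·m².
T = 2π√(I/(mgd)) = 2π√(1.2439/(7.842 × 3.728 × 0.3085)) = 2.333 s.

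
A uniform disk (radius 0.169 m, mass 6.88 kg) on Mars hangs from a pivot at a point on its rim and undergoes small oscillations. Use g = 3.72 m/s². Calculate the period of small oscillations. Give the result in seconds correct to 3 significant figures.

1.64 s

I_cm = ½mr² = 0.09825 kg·m². The pivot is at distance d = 0.169 m from the centre of mass.
By the parallel-axis theorem, I = I_cm + md² = 0.09825 + 0.1965 = 0.2947 kg·m².
T = 2π√(I/(mgd)) = 2π√(0.2947/(6.88 × 3.72 × 0.169)) = 1.64 s.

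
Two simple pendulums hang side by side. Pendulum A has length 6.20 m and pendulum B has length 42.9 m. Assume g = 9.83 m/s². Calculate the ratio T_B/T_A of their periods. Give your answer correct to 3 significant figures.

T ∝ √L, so T_B/T_A = √(L_B/L_A) = √(42.9/6.20) = 2.63.

2.63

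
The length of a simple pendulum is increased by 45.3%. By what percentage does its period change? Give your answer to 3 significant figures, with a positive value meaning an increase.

T ∝ √L, so T'/T = √(1.453) = 1.205.
Percentage change in T = (1.205 − 1) × 100% = 20.5%.

20.5%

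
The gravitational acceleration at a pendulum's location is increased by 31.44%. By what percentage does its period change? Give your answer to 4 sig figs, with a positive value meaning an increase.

T ∝ 1/√g, so T'/T = 1/√(1.3144) = 0.87224.
Percentage change in T = (0.87224 − 1) × 100% = -12.78%.

-12.78%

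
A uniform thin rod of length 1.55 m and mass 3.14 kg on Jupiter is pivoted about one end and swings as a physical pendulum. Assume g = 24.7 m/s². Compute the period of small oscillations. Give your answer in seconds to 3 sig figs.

For a physical pendulum T = 2π√(I/(mgd)), with d = 0.7750 m from pivot to centre of mass.
I_cm = mL²/12 = 3.14 × 1.55²/12 = 0.6287 kg·m²; I = I_cm + md² = 0.6287 + 3.14 × 0.7750² = 2.515 kg·m².
T = 2π√(2.515/(3.14 × 24.7 × 0.7750)) = 1.29 s.

1.29 s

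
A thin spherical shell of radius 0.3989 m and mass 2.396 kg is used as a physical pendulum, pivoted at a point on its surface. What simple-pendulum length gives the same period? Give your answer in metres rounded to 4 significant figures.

The equivalent simple-pendulum length is L_eq = I/(md), where I is about the pivot and d = 0.39890 m.
I_cm = (2/3)mR² = 0.25417 kg·m², so I = I_cm + md² = 0.25417 + 0.38125 = 0.63542 kg·m².
L_eq = 0.63542/(2.396 × 0.39890) = 0.6648 m.

0.6648 m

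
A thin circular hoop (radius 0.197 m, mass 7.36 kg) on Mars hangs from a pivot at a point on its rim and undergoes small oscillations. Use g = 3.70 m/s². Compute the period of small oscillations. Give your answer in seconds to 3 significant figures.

I_cm = mr² = 0.2856 kg·m². The pivot is at distance d = 0.197 m from the centre of mass.
By the parallel-axis theorem, I = I_cm + md² = 0.2856 + 0.2856 = 0.5713 kg·m².
T = 2π√(I/(mgd)) = 2π√(0.5713/(7.36 × 3.70 × 0.197)) = 2.05 s.

2.05 s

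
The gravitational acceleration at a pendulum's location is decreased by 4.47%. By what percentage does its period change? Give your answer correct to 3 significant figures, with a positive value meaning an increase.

T ∝ 1/√g, so T'/T = 1/√(0.9553) = 1.023.
Percentage change in T = (1.023 − 1) × 100% = 2.31%.

2.31%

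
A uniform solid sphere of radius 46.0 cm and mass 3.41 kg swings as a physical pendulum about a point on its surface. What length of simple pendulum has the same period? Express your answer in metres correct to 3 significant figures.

The equivalent simple-pendulum length is L_eq = I/(md), where I is about the pivot and d = 0.4600 m.
I_cm = (2/5)mR² = 0.2886 kg·m², so I = I_cm + md² = 0.2886 + 0.7216 = 1.010 kg·m².
L_eq = 1.010/(3.41 × 0.4600) = 0.644 m.

0.644 m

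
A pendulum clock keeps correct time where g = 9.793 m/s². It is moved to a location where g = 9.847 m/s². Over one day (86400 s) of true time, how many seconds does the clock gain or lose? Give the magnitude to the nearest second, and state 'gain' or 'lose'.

gain 238 s

The clock's period scales as T ∝ 1/√g, so T'/T = √(9.793/9.847) = 0.997254.
In 86400 s of true time the clock registers 86400/0.997254 = 86637.9 s, so it gains 238 s.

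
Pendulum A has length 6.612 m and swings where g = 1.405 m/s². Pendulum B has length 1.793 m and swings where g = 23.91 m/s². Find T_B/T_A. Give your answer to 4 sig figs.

0.1262

T = 2π√(L/g), so T_B/T_A = √((L_B/g_B)/(L_A/g_A)) = √((1.793/23.91)/(6.612/1.405)) = 0.1262.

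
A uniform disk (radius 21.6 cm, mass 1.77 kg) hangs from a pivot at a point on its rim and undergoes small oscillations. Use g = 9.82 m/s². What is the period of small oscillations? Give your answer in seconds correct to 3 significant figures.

1.14 s

I_cm = ½mr² = 0.04129 kg·m². The pivot is at distance d = 0.216 m from the centre of mass.
By the parallel-axis theorem, I = I_cm + md² = 0.04129 + 0.08258 = 0.1239 kg·m².
T = 2π√(I/(mgd)) = 2π√(0.1239/(1.77 × 9.82 × 0.216)) = 1.14 s.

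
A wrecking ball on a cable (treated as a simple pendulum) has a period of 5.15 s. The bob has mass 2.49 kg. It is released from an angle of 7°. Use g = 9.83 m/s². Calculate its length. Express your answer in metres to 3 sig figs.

6.60 m

From T = 2π√(L/g), L = gT²/(4π²) = 9.83 × 5.150²/(4π²) = 6.60 m.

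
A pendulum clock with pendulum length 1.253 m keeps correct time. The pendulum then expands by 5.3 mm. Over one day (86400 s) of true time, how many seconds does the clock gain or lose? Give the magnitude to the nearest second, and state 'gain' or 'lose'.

T ∝ √L, so T'/T = √(1.25830/1.253) = 1.00211.
In 86400 s of true time the clock registers 86400/1.00211 = 86217.8 s, so it loses 182 s.

lose 182 s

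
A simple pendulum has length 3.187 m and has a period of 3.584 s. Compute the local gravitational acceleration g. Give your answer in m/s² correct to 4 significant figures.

9.795 m/s²

From T = 2π√(L/g), g = 4π²L/T² = 4π² × 3.187/3.5840² = 9.795 m/s².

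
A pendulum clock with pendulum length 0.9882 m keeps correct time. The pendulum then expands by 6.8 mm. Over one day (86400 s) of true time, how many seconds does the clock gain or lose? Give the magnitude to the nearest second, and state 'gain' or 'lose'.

T ∝ √L, so T'/T = √(0.99500/0.9882) = 1.00343.
In 86400 s of true time the clock registers 86400/1.00343 = 86104.3 s, so it loses 296 s.

lose 296 s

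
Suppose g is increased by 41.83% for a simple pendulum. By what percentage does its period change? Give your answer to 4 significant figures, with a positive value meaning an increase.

T ∝ 1/√g, so T'/T = 1/√(1.4183) = 0.83968.
Percentage change in T = (0.83968 − 1) × 100% = -16.03%.

-16.03%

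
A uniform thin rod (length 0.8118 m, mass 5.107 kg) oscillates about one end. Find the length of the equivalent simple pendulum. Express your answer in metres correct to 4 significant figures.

The equivalent simple-pendulum length is L_eq = I/(md), where I is about the pivot and d = 0.40590 m.
I_cm = (1/12)mL² = 0.28047 kg·m², so I = I_cm + md² = 0.28047 + 0.84140 = 1.1219 kg·m².
L_eq = 1.1219/(5.107 × 0.40590) = 0.5412 m.

0.5412 m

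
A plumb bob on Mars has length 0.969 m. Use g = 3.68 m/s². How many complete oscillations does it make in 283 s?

87

T = 2π√(L/g) = 2π√(0.969/3.68) = 3.224 s.
Number of complete oscillations = ⌊283/3.224⌋ = ⌊87.77⌋ = 87.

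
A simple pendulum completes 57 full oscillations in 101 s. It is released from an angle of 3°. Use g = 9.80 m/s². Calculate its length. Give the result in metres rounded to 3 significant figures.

0.779 m

T = 101/57 = 1.772 s.
From T = 2π√(L/g), L = gT²/(4π²) = 9.80 × 1.772²/(4π²) = 0.779 m.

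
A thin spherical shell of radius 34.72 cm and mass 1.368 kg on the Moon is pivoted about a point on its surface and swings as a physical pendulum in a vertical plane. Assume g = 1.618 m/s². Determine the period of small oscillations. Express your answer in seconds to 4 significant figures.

3.758 s

I_cm = (2/3)mr² = 0.10994 kg·m². The pivot is at distance d = 0.3472 m from the centre of mass.
By the parallel-axis theorem, I = I_cm + md² = 0.10994 + 0.16491 = 0.27485 kg·m².
T = 2π√(I/(mgd)) = 2π√(0.27485/(1.368 × 1.618 × 0.3472)) = 3.758 s.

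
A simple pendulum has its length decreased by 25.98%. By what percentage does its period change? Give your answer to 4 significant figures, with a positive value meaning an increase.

T ∝ √L, so T'/T = √(0.74020) = 0.86035.
Percentage change in T = (0.86035 − 1) × 100% = -13.97%.

-13.97%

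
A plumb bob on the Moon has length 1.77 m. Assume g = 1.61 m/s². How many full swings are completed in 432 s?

65

T = 2π√(L/g) = 2π√(1.77/1.61) = 6.588 s.
Number of complete oscillations = ⌊432/6.588⌋ = ⌊65.57⌋ = 65.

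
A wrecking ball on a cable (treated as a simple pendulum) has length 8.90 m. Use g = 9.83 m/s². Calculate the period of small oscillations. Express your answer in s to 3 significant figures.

5.98 s

T = 2π√(L/g) = 2π√(8.90/9.83) = 2π × 0.9515 = 5.98 s.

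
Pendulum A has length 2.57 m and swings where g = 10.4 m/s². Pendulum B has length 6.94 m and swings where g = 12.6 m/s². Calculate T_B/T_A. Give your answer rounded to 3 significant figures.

1.49

T = 2π√(L/g), so T_B/T_A = √((L_B/g_B)/(L_A/g_A)) = √((6.94/12.6)/(2.57/10.4)) = 1.49.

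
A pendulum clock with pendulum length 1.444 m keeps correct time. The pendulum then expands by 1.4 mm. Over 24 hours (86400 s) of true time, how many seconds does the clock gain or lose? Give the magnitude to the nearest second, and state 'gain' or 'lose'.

lose 42 s

T ∝ √L, so T'/T = √(1.44540/1.444) = 1.00048.
In 86400 s of true time the clock registers 86400/1.00048 = 86358.1 s, so it loses 42 s.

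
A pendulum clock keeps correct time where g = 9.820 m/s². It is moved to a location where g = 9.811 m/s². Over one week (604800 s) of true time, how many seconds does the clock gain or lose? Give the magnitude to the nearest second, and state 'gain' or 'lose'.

The clock's period scales as T ∝ 1/√g, so T'/T = √(9.820/9.811) = 1.00046.
In 604800 s of true time the clock registers 604800/1.00046 = 604522.8 s, so it loses 277 s.

lose 277 s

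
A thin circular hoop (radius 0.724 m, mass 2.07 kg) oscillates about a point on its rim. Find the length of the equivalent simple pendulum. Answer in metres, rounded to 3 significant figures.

The equivalent simple-pendulum length is L_eq = I/(md), where I is about the pivot and d = 0.7240 m.
I_cm = mR² = 1.085 kg·m², so I = I_cm + md² = 1.085 + 1.085 = 2.170 kg·m².
L_eq = 2.170/(2.07 × 0.7240) = 1.45 m.

1.45 m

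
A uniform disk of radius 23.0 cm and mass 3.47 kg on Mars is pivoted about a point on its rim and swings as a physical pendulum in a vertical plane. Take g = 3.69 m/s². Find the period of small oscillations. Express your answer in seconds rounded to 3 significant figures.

1.92 s

I_cm = ½mr² = 0.09178 kg·m². The pivot is at distance d = 0.230 m from the centre of mass.
By the parallel-axis theorem, I = I_cm + md² = 0.09178 + 0.1836 = 0.2753 kg·m².
T = 2π√(I/(mgd)) = 2π√(0.2753/(3.47 × 3.69 × 0.230)) = 1.92 s.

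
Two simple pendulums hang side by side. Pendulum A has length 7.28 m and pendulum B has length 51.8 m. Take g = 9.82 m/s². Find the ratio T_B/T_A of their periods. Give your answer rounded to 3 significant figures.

2.67

T ∝ √L, so T_B/T_A = √(L_B/L_A) = √(51.8/7.28) = 2.67.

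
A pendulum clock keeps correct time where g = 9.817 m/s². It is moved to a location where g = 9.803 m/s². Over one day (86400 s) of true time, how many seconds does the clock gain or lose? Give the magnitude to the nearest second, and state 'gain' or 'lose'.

The clock's period scales as T ∝ 1/√g, so T'/T = √(9.817/9.803) = 1.00071.
In 86400 s of true time the clock registers 86400/1.00071 = 86338.4 s, so it loses 62 s.

lose 62 s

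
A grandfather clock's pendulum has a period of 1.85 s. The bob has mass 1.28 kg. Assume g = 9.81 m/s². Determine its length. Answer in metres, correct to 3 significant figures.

From T = 2π√(L/g), L = gT²/(4π²) = 9.81 × 1.850²/(4π²) = 0.850 m.

0.850 m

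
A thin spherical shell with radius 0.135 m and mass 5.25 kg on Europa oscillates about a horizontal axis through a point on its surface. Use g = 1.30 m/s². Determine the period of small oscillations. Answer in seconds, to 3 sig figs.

I_cm = (2/3)mr² = 0.06379 kg·m². The pivot is at distance d = 0.135 m from the centre of mass.
By the parallel-axis theorem, I = I_cm + md² = 0.06379 + 0.09568 = 0.1595 kg·m².
T = 2π√(I/(mgd)) = 2π√(0.1595/(5.25 × 1.30 × 0.135)) = 2.61 s.

2.61 s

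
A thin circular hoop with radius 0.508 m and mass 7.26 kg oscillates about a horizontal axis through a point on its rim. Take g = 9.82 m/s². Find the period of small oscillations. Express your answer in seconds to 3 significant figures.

2.02 s

I_cm = mr² = 1.874 kg·m². The pivot is at distance d = 0.508 m from the centre of mass.
By the parallel-axis theorem, I = I_cm + md² = 1.874 + 1.874 = 3.747 kg·m².
T = 2π√(I/(mgd)) = 2π√(3.747/(7.26 × 9.82 × 0.508)) = 2.02 s.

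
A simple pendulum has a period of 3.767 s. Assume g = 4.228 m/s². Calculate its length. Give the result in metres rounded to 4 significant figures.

From T = 2π√(L/g), L = gT²/(4π²) = 4.228 × 3.7670²/(4π²) = 1.520 m.

1.520 m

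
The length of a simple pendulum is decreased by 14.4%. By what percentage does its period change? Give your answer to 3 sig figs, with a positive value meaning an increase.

-7.48%

T ∝ √L, so T'/T = √(0.8560) = 0.9252.
Percentage change in T = (0.9252 − 1) × 100% = -7.48%.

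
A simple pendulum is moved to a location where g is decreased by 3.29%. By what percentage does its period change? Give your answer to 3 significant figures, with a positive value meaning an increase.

1.69%

T ∝ 1/√g, so T'/T = 1/√(0.9671) = 1.017.
Percentage change in T = (1.017 − 1) × 100% = 1.69%.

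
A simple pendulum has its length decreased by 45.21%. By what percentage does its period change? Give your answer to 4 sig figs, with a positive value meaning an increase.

T ∝ √L, so T'/T = √(0.54790) = 0.74020.
Percentage change in T = (0.74020 − 1) × 100% = -25.98%.

-25.98%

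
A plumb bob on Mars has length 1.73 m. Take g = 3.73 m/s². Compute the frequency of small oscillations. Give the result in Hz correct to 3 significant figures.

0.234 Hz

T = 2π√(L/g) = 2π√(1.73/3.73) = 4.279 s, so f = 1/T = 0.234 Hz.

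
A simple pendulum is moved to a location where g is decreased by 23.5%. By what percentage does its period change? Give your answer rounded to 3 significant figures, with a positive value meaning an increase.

14.3%

T ∝ 1/√g, so T'/T = 1/√(0.7650) = 1.143.
Percentage change in T = (1.143 − 1) × 100% = 14.3%.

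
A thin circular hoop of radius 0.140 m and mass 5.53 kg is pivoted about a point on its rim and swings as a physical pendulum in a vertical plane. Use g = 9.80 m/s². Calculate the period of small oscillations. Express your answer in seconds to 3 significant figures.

1.06 s

I_cm = mr² = 0.1084 kg·m². The pivot is at distance d = 0.140 m from the centre of mass.
By the parallel-axis theorem, I = I_cm + md² = 0.1084 + 0.1084 = 0.2168 kg·m².
T = 2π√(I/(mgd)) = 2π√(0.2168/(5.53 × 9.80 × 0.140)) = 1.06 s.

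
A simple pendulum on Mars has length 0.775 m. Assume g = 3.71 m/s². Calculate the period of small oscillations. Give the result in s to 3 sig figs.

2.87 s

T = 2π√(L/g) = 2π√(0.775/3.71) = 2π × 0.4571 = 2.87 s.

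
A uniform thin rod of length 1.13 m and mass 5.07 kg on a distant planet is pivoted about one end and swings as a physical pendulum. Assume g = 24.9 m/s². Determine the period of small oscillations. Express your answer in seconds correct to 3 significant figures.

1.09 s

For a physical pendulum T = 2π√(I/(mgd)), with d = 0.5650 m from pivot to centre of mass.
I_cm = mL²/12 = 5.07 × 1.13²/12 = 0.5395 kg·m²; I = I_cm + md² = 0.5395 + 5.07 × 0.5650² = 2.158 kg·m².
T = 2π√(2.158/(5.07 × 24.9 × 0.5650)) = 1.09 s.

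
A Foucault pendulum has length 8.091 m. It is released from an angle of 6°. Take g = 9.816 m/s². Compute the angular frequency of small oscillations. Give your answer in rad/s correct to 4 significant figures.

ω = √(g/L) = √(9.816/8.091) = 1.101 rad/s.

1.101 rad/s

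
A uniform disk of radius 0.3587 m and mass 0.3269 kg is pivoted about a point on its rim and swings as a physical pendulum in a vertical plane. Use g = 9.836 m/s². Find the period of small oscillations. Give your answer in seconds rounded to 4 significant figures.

1.470 s

I_cm = ½mr² = 0.021030 kg·m². The pivot is at distance d = 0.3587 m from the centre of mass.
By the parallel-axis theorem, I = I_cm + md² = 0.021030 + 0.042061 = 0.063091 kg·m².
T = 2π√(I/(mgd)) = 2π√(0.063091/(0.3269 × 9.836 × 0.3587)) = 1.470 s.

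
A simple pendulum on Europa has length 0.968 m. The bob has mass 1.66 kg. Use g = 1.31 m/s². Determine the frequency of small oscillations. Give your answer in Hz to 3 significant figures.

T = 2π√(L/g) = 2π√(0.968/1.31) = 5.401 s, so f = 1/T = 0.185 Hz.

0.185 Hz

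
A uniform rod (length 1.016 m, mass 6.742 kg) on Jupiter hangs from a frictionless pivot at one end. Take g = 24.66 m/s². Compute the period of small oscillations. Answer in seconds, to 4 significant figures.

For a physical pendulum T = 2π√(I/(mgd)), with d = 0.50800 m from pivot to centre of mass.
I_cm = mL²/12 = 6.742 × 1.016²/12 = 0.57996 kg·m²; I = I_cm + md² = 0.57996 + 6.742 × 0.50800² = 2.3198 kg·m².
T = 2π√(2.3198/(6.742 × 24.66 × 0.50800)) = 1.041 s.

1.041 s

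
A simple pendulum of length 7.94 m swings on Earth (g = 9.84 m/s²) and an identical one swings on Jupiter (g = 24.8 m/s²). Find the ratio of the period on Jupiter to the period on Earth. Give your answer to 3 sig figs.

0.630

T ∝ 1/√g, so T₂/T₁ = √(g₁/g₂) = √(9.84/24.8) = 0.630.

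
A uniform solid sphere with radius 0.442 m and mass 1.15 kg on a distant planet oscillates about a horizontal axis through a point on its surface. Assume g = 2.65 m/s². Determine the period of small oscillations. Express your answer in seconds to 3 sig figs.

3.04 s

I_cm = (2/5)mr² = 0.08987 kg·m². The pivot is at distance d = 0.442 m from the centre of mass.
By the parallel-axis theorem, I = I_cm + md² = 0.08987 + 0.2247 = 0.3145 kg·m².
T = 2π√(I/(mgd)) = 2π√(0.3145/(1.15 × 2.65 × 0.442)) = 3.04 s.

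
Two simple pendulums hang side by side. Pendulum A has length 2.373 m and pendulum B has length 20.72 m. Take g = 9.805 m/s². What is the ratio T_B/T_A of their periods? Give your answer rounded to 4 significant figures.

T ∝ √L, so T_B/T_A = √(L_B/L_A) = √(20.72/2.373) = 2.955.

2.955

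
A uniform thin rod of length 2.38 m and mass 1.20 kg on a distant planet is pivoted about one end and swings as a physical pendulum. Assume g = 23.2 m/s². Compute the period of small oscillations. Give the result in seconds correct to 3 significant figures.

For a physical pendulum T = 2π√(I/(mgd)), with d = 1.190 m from pivot to centre of mass.
I_cm = mL²/12 = 1.20 × 2.38²/12 = 0.5664 kg·m²; I = I_cm + md² = 0.5664 + 1.20 × 1.190² = 2.266 kg·m².
T = 2π√(2.266/(1.20 × 23.2 × 1.190)) = 1.64 s.

1.64 s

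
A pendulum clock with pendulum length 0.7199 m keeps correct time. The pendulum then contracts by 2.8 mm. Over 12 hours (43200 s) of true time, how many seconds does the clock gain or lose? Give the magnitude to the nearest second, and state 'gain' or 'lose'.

gain 84 s

T ∝ √L, so T'/T = √(0.71710/0.7199) = 0.998053.
In 43200 s of true time the clock registers 43200/0.998053 = 43284.3 s, so it gains 84 s.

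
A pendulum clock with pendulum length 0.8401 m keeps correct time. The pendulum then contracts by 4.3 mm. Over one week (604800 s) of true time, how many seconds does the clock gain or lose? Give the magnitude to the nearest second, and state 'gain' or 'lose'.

T ∝ √L, so T'/T = √(0.83580/0.8401) = 0.997437.
In 604800 s of true time the clock registers 604800/0.997437 = 606353.8 s, so it gains 1554 s.

gain 1554 s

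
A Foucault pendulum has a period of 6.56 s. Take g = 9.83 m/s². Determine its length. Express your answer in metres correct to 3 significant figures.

From T = 2π√(L/g), L = gT²/(4π²) = 9.83 × 6.560²/(4π²) = 10.7 m.

10.7 m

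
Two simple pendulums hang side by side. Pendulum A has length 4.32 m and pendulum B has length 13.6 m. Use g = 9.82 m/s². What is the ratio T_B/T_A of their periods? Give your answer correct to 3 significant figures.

T ∝ √L, so T_B/T_A = √(L_B/L_A) = √(13.6/4.32) = 1.77.

1.77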